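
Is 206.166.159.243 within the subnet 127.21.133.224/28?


Subnet network: 127.21.133.224
Test IP AND mask: 206.166.159.240
No, 206.166.159.243 is not in 127.21.133.224/28


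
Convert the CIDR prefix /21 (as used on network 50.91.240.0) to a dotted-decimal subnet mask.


/21 means 21 network bits, 11 host bits
Binary: 11111111111111111111100000000000
Mask: 255.255.248.0


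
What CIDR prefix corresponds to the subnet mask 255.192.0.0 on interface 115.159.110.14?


Binary: 11111111.11000000.00000000.00000000
Count leading 1s
Prefix: /10


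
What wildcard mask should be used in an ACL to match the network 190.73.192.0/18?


Subnet mask: 255.255.192.0
Wildcard = 255.255.255.255 - subnet mask
255 - 255 = 0
255 - 255 = 0
255 - 192 = 63
255 - 0 = 255
Wildcard: 0.0.63.255


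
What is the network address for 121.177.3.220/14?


IP:   01111001.10110001.00000011.11011100
Mask: 11111111.11111100.00000000.00000000
AND operation:
Net:  01111001.10110000.00000000.00000000
Network: 121.176.0.0/14


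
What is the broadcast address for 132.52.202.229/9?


Network: 132.0.0.0/9
Host bits = 23
Set all host bits to 1:
Broadcast: 132.127.255.255


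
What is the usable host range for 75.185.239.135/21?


Network: 75.185.232.0
Broadcast: 75.185.239.255
First usable = network + 1
Last usable = broadcast - 1
Range: 75.185.232.1 to 75.185.239.254


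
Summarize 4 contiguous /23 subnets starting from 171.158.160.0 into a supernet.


Original prefix: /23
Number of subnets: 4 = 2^2
New prefix = 23 - 2 = 21
Supernet: 171.158.160.0/21


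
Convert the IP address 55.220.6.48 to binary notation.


55 = 00110111
220 = 11011100
6 = 00000110
48 = 00110000
Binary: 00110111.11011100.00000110.00110000


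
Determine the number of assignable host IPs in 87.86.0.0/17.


Host bits = 32 - 17 = 15
Total addresses = 2^15 = 32768
Usable = total - 2 (network and broadcast)
Usable hosts: 32766


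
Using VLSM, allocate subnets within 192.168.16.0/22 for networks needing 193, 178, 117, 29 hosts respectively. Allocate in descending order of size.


193 hosts -> /24 (254 usable): 192.168.16.0/24
178 hosts -> /24 (254 usable): 192.168.17.0/24
117 hosts -> /25 (126 usable): 192.168.18.0/25
29 hosts -> /27 (30 usable): 192.168.18.128/27
Allocation: 192.168.16.0/24 (193 hosts, 254 usable); 192.168.17.0/24 (178 hosts, 254 usable); 192.168.18.0/25 (117 hosts, 126 usable); 192.168.18.128/27 (29 hosts, 30 usable)


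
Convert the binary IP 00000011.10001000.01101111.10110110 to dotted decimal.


00000011 = 3
10001000 = 136
01101111 = 111
10110110 = 182
IP: 3.136.111.182


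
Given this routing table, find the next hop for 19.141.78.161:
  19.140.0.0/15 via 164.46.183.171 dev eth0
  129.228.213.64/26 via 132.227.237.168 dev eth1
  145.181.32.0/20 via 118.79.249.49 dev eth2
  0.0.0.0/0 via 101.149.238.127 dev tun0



Longest prefix match for 19.141.78.161:
  /15 19.140.0.0: MATCH
  /26 129.228.213.64: no
  /20 145.181.32.0: no
  /0 0.0.0.0: MATCH
Selected: next-hop 164.46.183.171 via eth0 (matched /15)


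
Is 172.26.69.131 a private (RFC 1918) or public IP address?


RFC 1918 private ranges:
  10.0.0.0/8 (10.0.0.0 - 10.255.255.255)
  172.16.0.0/12 (172.16.0.0 - 172.31.255.255)
  192.168.0.0/16 (192.168.0.0 - 192.168.255.255)
Private (in 172.16.0.0/12)


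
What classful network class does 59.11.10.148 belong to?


First octet: 59
Binary: 00111011
0xxxxxxx -> Class A (1-126)
Class A, default mask 255.0.0.0 (/8)


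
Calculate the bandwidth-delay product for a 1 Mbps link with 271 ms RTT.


BDP = bandwidth * RTT
= 1 Mbps * 271 ms
= 1 * 1e6 * 271 / 1000 bits
= 271000 bits
= 33875 bytes
= 33.0811 KB
BDP = 271000 bits (33875 bytes)


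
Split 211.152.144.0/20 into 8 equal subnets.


New prefix = 20 + 3 = 23
Each subnet has 512 addresses
  211.152.144.0/23
  211.152.146.0/23
  211.152.148.0/23
  211.152.150.0/23
  211.152.152.0/23
  211.152.154.0/23
  211.152.156.0/23
  211.152.158.0/23
Subnets: 211.152.144.0/23, 211.152.146.0/23, 211.152.148.0/23, 211.152.150.0/23, 211.152.152.0/23, 211.152.154.0/23, 211.152.156.0/23, 211.152.158.0/23


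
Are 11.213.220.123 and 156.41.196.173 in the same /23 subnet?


Mask: 255.255.254.0
11.213.220.123 AND mask = 11.213.220.0
156.41.196.173 AND mask = 156.41.196.0
No, different subnets (11.213.220.0 vs 156.41.196.0)


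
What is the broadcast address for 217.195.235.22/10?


Network: 217.192.0.0/10
Host bits = 22
Set all host bits to 1:
Broadcast: 217.255.255.255


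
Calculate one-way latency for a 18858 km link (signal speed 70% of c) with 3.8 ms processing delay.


Speed = 0.7 * 3e5 km/s = 210000 km/s
Propagation delay = 18858 / 210000 = 0.0898 s = 89.8 ms
Processing delay = 3.8 ms
Total one-way latency = 93.6 ms


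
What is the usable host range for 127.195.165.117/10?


Network: 127.192.0.0
Broadcast: 127.255.255.255
First usable = network + 1
Last usable = broadcast - 1
Range: 127.192.0.1 to 127.255.255.254


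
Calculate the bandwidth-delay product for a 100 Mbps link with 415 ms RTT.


BDP = bandwidth * RTT
= 100 Mbps * 415 ms
= 100 * 1e6 * 415 / 1000 bits
= 41500000 bits
= 5187500 bytes
= 5065.918 KB
BDP = 41500000 bits (5187500 bytes)


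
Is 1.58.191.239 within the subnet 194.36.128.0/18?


Subnet network: 194.36.128.0
Test IP AND mask: 1.58.128.0
No, 1.58.191.239 is not in 194.36.128.0/18


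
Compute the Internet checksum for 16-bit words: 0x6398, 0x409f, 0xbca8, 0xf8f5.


Sum all words (with carry folding):
+ 0x6398 = 0x6398
+ 0x409f = 0xa437
+ 0xbca8 = 0x60e0
+ 0xf8f5 = 0x59d6
One's complement: ~0x59d6
Checksum = 0xa629


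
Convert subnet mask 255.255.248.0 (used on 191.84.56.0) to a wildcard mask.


Subnet mask: 255.255.248.0
Wildcard = 255.255.255.255 - subnet mask
255 - 255 = 0
255 - 255 = 0
255 - 248 = 7
255 - 0 = 255
Wildcard: 0.0.7.255


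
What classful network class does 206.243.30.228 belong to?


First octet: 206
Binary: 11001110
110xxxxx -> Class C (192-223)
Class C, default mask 255.255.255.0 (/24)


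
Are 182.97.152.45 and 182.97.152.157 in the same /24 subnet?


Mask: 255.255.255.0
182.97.152.45 AND mask = 182.97.152.0
182.97.152.157 AND mask = 182.97.152.0
Yes, same subnet (182.97.152.0)


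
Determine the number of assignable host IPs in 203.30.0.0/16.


Host bits = 32 - 16 = 16
Total addresses = 2^16 = 65536
Usable = total - 2 (network and broadcast)
Usable hosts: 65534


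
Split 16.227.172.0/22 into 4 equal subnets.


New prefix = 22 + 2 = 24
Each subnet has 256 addresses
  16.227.172.0/24
  16.227.173.0/24
  16.227.174.0/24
  16.227.175.0/24
Subnets: 16.227.172.0/24, 16.227.173.0/24, 16.227.174.0/24, 16.227.175.0/24


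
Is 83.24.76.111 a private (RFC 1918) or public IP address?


RFC 1918 private ranges:
  10.0.0.0/8 (10.0.0.0 - 10.255.255.255)
  172.16.0.0/12 (172.16.0.0 - 172.31.255.255)
  192.168.0.0/16 (192.168.0.0 - 192.168.255.255)
Public (not in any RFC 1918 range)


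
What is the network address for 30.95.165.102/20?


IP:   00011110.01011111.10100101.01100110
Mask: 11111111.11111111.11110000.00000000
AND operation:
Net:  00011110.01011111.10100000.00000000
Network: 30.95.160.0/20


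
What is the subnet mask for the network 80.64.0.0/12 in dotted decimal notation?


/12 means 12 network bits, 20 host bits
Binary: 11111111111100000000000000000000
Mask: 255.240.0.0


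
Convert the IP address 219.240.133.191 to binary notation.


219 = 11011011
240 = 11110000
133 = 10000101
191 = 10111111
Binary: 11011011.11110000.10000101.10111111


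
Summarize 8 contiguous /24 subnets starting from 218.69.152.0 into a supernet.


Original prefix: /24
Number of subnets: 8 = 2^3
New prefix = 24 - 3 = 21
Supernet: 218.69.152.0/21


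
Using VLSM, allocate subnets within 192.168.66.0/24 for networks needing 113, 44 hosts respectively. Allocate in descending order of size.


113 hosts -> /25 (126 usable): 192.168.66.0/25
44 hosts -> /26 (62 usable): 192.168.66.128/26
Allocation: 192.168.66.0/25 (113 hosts, 126 usable); 192.168.66.128/26 (44 hosts, 62 usable)


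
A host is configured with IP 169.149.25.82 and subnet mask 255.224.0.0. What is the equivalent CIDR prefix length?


Binary: 11111111.11100000.00000000.00000000
Count leading 1s
Prefix: /11


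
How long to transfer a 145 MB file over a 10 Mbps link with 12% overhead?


Effective throughput = 10 * (1 - 12/100) = 8.8 Mbps
File size in Mb = 145 * 8 = 1160 Mb
Time = 1160 / 8.8
Time = 131.8182 seconds


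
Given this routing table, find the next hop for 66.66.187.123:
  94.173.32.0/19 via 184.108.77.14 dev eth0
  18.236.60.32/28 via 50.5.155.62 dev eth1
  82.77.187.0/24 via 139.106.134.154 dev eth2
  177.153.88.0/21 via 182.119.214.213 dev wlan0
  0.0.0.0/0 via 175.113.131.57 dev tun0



Longest prefix match for 66.66.187.123:
  /19 94.173.32.0: no
  /28 18.236.60.32: no
  /24 82.77.187.0: no
  /21 177.153.88.0: no
  /0 0.0.0.0: MATCH
Selected: next-hop 175.113.131.57 via tun0 (matched /0)


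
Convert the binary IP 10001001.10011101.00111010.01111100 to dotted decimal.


10001001 = 137
10011101 = 157
00111010 = 58
01111100 = 124
IP: 137.157.58.124


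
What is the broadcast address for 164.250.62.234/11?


Network: 164.224.0.0/11
Host bits = 21
Set all host bits to 1:
Broadcast: 164.255.255.255


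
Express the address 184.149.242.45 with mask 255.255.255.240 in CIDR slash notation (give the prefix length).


Binary: 11111111.11111111.11111111.11110000
Count leading 1s
Prefix: /28


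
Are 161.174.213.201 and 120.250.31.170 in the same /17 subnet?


Mask: 255.255.128.0
161.174.213.201 AND mask = 161.174.128.0
120.250.31.170 AND mask = 120.250.0.0
No, different subnets (161.174.128.0 vs 120.250.0.0)


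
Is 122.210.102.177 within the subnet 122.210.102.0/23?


Subnet network: 122.210.102.0
Test IP AND mask: 122.210.102.0
Yes, 122.210.102.177 is in 122.210.102.0/23


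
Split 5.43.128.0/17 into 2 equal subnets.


New prefix = 17 + 1 = 18
Each subnet has 16384 addresses
  5.43.128.0/18
  5.43.192.0/18
Subnets: 5.43.128.0/18, 5.43.192.0/18


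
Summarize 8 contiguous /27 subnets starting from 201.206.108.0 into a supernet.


Original prefix: /27
Number of subnets: 8 = 2^3
New prefix = 27 - 3 = 24
Supernet: 201.206.108.0/24


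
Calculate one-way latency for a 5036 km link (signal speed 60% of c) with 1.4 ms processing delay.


Speed = 0.6 * 3e5 km/s = 180000 km/s
Propagation delay = 5036 / 180000 = 0.028 s = 27.9778 ms
Processing delay = 1.4 ms
Total one-way latency = 29.3778 ms


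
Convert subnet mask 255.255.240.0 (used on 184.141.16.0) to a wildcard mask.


Subnet mask: 255.255.240.0
Wildcard = 255.255.255.255 - subnet mask
255 - 255 = 0
255 - 255 = 0
255 - 240 = 15
255 - 0 = 255
Wildcard: 0.0.15.255


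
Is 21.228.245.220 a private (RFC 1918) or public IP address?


RFC 1918 private ranges:
  10.0.0.0/8 (10.0.0.0 - 10.255.255.255)
  172.16.0.0/12 (172.16.0.0 - 172.31.255.255)
  192.168.0.0/16 (192.168.0.0 - 192.168.255.255)
Public (not in any RFC 1918 range)


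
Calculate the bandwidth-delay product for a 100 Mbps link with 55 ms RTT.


BDP = bandwidth * RTT
= 100 Mbps * 55 ms
= 100 * 1e6 * 55 / 1000 bits
= 5500000 bits
= 687500 bytes
= 671.3867 KB
BDP = 5500000 bits (687500 bytes)


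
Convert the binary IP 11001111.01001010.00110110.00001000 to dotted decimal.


11001111 = 207
01001010 = 74
00110110 = 54
00001000 = 8
IP: 207.74.54.8


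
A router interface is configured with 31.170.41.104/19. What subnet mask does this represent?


/19 means 19 network bits, 13 host bits
Binary: 11111111111111111110000000000000
Mask: 255.255.224.0


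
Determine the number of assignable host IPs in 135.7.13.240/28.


Host bits = 32 - 28 = 4
Total addresses = 2^4 = 16
Usable = total - 2 (network and broadcast)
Usable hosts: 14


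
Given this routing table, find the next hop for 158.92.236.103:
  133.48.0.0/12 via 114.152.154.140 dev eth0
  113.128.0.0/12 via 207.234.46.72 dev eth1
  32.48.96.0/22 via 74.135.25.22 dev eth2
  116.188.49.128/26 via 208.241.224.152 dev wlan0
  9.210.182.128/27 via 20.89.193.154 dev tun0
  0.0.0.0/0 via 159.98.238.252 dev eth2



Longest prefix match for 158.92.236.103:
  /12 133.48.0.0: no
  /12 113.128.0.0: no
  /22 32.48.96.0: no
  /26 116.188.49.128: no
  /27 9.210.182.128: no
  /0 0.0.0.0: MATCH
Selected: next-hop 159.98.238.252 via eth2 (matched /0)


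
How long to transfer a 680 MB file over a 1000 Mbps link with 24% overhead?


Effective throughput = 1000 * (1 - 24/100) = 760 Mbps
File size in Mb = 680 * 8 = 5440 Mb
Time = 5440 / 760
Time = 7.1579 seconds


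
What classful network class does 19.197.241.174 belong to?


First octet: 19
Binary: 00010011
0xxxxxxx -> Class A (1-126)
Class A, default mask 255.0.0.0 (/8)


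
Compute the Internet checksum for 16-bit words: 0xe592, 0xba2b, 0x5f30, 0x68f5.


Sum all words (with carry folding):
+ 0xe592 = 0xe592
+ 0xba2b = 0x9fbe
+ 0x5f30 = 0xfeee
+ 0x68f5 = 0x67e4
One's complement: ~0x67e4
Checksum = 0x981b


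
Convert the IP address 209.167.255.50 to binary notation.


209 = 11010001
167 = 10100111
255 = 11111111
50 = 00110010
Binary: 11010001.10100111.11111111.00110010


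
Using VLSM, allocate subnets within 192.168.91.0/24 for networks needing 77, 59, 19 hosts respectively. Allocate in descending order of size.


77 hosts -> /25 (126 usable): 192.168.91.0/25
59 hosts -> /26 (62 usable): 192.168.91.128/26
19 hosts -> /27 (30 usable): 192.168.91.192/27
Allocation: 192.168.91.0/25 (77 hosts, 126 usable); 192.168.91.128/26 (59 hosts, 62 usable); 192.168.91.192/27 (19 hosts, 30 usable)


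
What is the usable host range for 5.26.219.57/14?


Network: 5.24.0.0
Broadcast: 5.27.255.255
First usable = network + 1
Last usable = broadcast - 1
Range: 5.24.0.1 to 5.27.255.254


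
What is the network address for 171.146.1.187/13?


IP:   10101011.10010010.00000001.10111011
Mask: 11111111.11111000.00000000.00000000
AND operation:
Net:  10101011.10010000.00000000.00000000
Network: 171.144.0.0/13


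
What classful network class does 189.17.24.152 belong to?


First octet: 189
Binary: 10111101
10xxxxxx -> Class B (128-191)
Class B, default mask 255.255.0.0 (/16)


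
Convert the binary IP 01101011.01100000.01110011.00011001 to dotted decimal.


01101011 = 107
01100000 = 96
01110011 = 115
00011001 = 25
IP: 107.96.115.25


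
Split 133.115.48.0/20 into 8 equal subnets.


New prefix = 20 + 3 = 23
Each subnet has 512 addresses
  133.115.48.0/23
  133.115.50.0/23
  133.115.52.0/23
  133.115.54.0/23
  133.115.56.0/23
  133.115.58.0/23
  133.115.60.0/23
  133.115.62.0/23
Subnets: 133.115.48.0/23, 133.115.50.0/23, 133.115.52.0/23, 133.115.54.0/23, 133.115.56.0/23, 133.115.58.0/23, 133.115.60.0/23, 133.115.62.0/23


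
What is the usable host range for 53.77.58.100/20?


Network: 53.77.48.0
Broadcast: 53.77.63.255
First usable = network + 1
Last usable = broadcast - 1
Range: 53.77.48.1 to 53.77.63.254


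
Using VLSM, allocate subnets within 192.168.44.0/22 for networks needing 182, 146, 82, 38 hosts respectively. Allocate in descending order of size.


182 hosts -> /24 (254 usable): 192.168.44.0/24
146 hosts -> /24 (254 usable): 192.168.45.0/24
82 hosts -> /25 (126 usable): 192.168.46.0/25
38 hosts -> /26 (62 usable): 192.168.46.128/26
Allocation: 192.168.44.0/24 (182 hosts, 254 usable); 192.168.45.0/24 (146 hosts, 254 usable); 192.168.46.0/25 (82 hosts, 126 usable); 192.168.46.128/26 (38 hosts, 62 usable)


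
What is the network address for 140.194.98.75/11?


IP:   10001100.11000010.01100010.01001011
Mask: 11111111.11100000.00000000.00000000
AND operation:
Net:  10001100.11000000.00000000.00000000
Network: 140.192.0.0/11


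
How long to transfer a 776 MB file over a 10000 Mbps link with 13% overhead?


Effective throughput = 10000 * (1 - 13/100) = 8700 Mbps
File size in Mb = 776 * 8 = 6208 Mb
Time = 6208 / 8700
Time = 0.7136 seconds


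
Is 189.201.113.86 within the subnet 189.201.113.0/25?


Subnet network: 189.201.113.0
Test IP AND mask: 189.201.113.0
Yes, 189.201.113.86 is in 189.201.113.0/25


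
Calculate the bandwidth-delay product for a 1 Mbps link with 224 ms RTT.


BDP = bandwidth * RTT
= 1 Mbps * 224 ms
= 1 * 1e6 * 224 / 1000 bits
= 224000 bits
= 28000 bytes
= 27.3438 KB
BDP = 224000 bits (28000 bytes)


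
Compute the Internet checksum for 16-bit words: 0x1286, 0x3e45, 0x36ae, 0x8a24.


Sum all words (with carry folding):
+ 0x1286 = 0x1286
+ 0x3e45 = 0x50cb
+ 0x36ae = 0x8779
+ 0x8a24 = 0x119e
One's complement: ~0x119e
Checksum = 0xee61


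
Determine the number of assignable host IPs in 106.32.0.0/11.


Host bits = 32 - 11 = 21
Total addresses = 2^21 = 2097152
Usable = total - 2 (network and broadcast)
Usable hosts: 2097150


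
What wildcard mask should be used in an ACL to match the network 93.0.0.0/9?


Subnet mask: 255.128.0.0
Wildcard = 255.255.255.255 - subnet mask
255 - 255 = 0
255 - 128 = 127
255 - 0 = 255
255 - 0 = 255
Wildcard: 0.127.255.255


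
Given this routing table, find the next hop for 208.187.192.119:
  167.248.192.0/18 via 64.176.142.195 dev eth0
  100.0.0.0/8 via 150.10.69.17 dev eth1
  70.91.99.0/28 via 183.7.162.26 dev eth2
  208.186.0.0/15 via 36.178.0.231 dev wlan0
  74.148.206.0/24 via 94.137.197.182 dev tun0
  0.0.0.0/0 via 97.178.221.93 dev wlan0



Longest prefix match for 208.187.192.119:
  /18 167.248.192.0: no
  /8 100.0.0.0: no
  /28 70.91.99.0: no
  /15 208.186.0.0: MATCH
  /24 74.148.206.0: no
  /0 0.0.0.0: MATCH
Selected: next-hop 36.178.0.231 via wlan0 (matched /15)


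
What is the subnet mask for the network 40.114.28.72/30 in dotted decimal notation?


/30 means 30 network bits, 2 host bits
Binary: 11111111111111111111111111111100
Mask: 255.255.255.252


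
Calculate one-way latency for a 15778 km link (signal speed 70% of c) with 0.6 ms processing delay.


Speed = 0.7 * 3e5 km/s = 210000 km/s
Propagation delay = 15778 / 210000 = 0.0751 s = 75.1333 ms
Processing delay = 0.6 ms
Total one-way latency = 75.7333 ms


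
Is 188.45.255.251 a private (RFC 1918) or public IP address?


RFC 1918 private ranges:
  10.0.0.0/8 (10.0.0.0 - 10.255.255.255)
  172.16.0.0/12 (172.16.0.0 - 172.31.255.255)
  192.168.0.0/16 (192.168.0.0 - 192.168.255.255)
Public (not in any RFC 1918 range)


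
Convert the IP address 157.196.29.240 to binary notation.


157 = 10011101
196 = 11000100
29 = 00011101
240 = 11110000
Binary: 10011101.11000100.00011101.11110000


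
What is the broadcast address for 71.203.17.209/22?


Network: 71.203.16.0/22
Host bits = 10
Set all host bits to 1:
Broadcast: 71.203.19.255


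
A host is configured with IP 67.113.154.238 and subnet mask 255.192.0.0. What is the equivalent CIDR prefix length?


Binary: 11111111.11000000.00000000.00000000
Count leading 1s
Prefix: /10


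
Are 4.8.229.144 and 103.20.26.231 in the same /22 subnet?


Mask: 255.255.252.0
4.8.229.144 AND mask = 4.8.228.0
103.20.26.231 AND mask = 103.20.24.0
No, different subnets (4.8.228.0 vs 103.20.24.0)


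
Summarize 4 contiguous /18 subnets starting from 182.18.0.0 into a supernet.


Original prefix: /18
Number of subnets: 4 = 2^2
New prefix = 18 - 2 = 16
Supernet: 182.18.0.0/16


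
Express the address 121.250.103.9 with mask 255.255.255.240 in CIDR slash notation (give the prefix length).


Binary: 11111111.11111111.11111111.11110000
Count leading 1s
Prefix: /28


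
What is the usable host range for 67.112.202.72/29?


Network: 67.112.202.72
Broadcast: 67.112.202.79
First usable = network + 1
Last usable = broadcast - 1
Range: 67.112.202.73 to 67.112.202.78


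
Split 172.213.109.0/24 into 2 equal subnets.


New prefix = 24 + 1 = 25
Each subnet has 128 addresses
  172.213.109.0/25
  172.213.109.128/25
Subnets: 172.213.109.0/25, 172.213.109.128/25


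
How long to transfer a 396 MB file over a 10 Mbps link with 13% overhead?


Effective throughput = 10 * (1 - 13/100) = 8.7 Mbps
File size in Mb = 396 * 8 = 3168 Mb
Time = 3168 / 8.7
Time = 364.1379 seconds


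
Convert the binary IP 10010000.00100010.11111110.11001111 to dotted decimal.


10010000 = 144
00100010 = 34
11111110 = 254
11001111 = 207
IP: 144.34.254.207


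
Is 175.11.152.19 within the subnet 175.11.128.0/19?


Subnet network: 175.11.128.0
Test IP AND mask: 175.11.128.0
Yes, 175.11.152.19 is in 175.11.128.0/19


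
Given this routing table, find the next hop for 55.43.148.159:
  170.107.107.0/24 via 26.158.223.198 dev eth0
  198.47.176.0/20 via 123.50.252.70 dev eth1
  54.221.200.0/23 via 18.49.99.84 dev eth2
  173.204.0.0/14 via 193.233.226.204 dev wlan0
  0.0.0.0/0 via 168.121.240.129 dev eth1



Longest prefix match for 55.43.148.159:
  /24 170.107.107.0: no
  /20 198.47.176.0: no
  /23 54.221.200.0: no
  /14 173.204.0.0: no
  /0 0.0.0.0: MATCH
Selected: next-hop 168.121.240.129 via eth1 (matched /0)


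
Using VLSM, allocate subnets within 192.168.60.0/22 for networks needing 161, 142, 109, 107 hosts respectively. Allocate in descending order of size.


161 hosts -> /24 (254 usable): 192.168.60.0/24
142 hosts -> /24 (254 usable): 192.168.61.0/24
109 hosts -> /25 (126 usable): 192.168.62.0/25
107 hosts -> /25 (126 usable): 192.168.62.128/25
Allocation: 192.168.60.0/24 (161 hosts, 254 usable); 192.168.61.0/24 (142 hosts, 254 usable); 192.168.62.0/25 (109 hosts, 126 usable); 192.168.62.128/25 (107 hosts, 126 usable)


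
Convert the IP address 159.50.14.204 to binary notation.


159 = 10011111
50 = 00110010
14 = 00001110
204 = 11001100
Binary: 10011111.00110010.00001110.11001100


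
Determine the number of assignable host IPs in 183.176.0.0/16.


Host bits = 32 - 16 = 16
Total addresses = 2^16 = 65536
Usable = total - 2 (network and broadcast)
Usable hosts: 65534


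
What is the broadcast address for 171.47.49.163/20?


Network: 171.47.48.0/20
Host bits = 12
Set all host bits to 1:
Broadcast: 171.47.63.255


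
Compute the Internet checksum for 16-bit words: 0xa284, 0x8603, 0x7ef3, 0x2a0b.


Sum all words (with carry folding):
+ 0xa284 = 0xa284
+ 0x8603 = 0x2888
+ 0x7ef3 = 0xa77b
+ 0x2a0b = 0xd186
One's complement: ~0xd186
Checksum = 0x2e79


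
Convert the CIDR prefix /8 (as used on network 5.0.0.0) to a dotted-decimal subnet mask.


/8 means 8 network bits, 24 host bits
Binary: 11111111000000000000000000000000
Mask: 255.0.0.0


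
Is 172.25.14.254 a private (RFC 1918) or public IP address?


RFC 1918 private ranges:
  10.0.0.0/8 (10.0.0.0 - 10.255.255.255)
  172.16.0.0/12 (172.16.0.0 - 172.31.255.255)
  192.168.0.0/16 (192.168.0.0 - 192.168.255.255)
Private (in 172.16.0.0/12)


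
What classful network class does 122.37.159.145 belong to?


First octet: 122
Binary: 01111010
0xxxxxxx -> Class A (1-126)
Class A, default mask 255.0.0.0 (/8)


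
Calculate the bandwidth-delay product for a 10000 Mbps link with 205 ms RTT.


BDP = bandwidth * RTT
= 10000 Mbps * 205 ms
= 10000 * 1e6 * 205 / 1000 bits
= 2050000000 bits
= 256250000 bytes
= 250244.1406 KB
BDP = 2050000000 bits (256250000 bytes)


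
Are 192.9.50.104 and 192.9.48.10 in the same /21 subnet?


Mask: 255.255.248.0
192.9.50.104 AND mask = 192.9.48.0
192.9.48.10 AND mask = 192.9.48.0
Yes, same subnet (192.9.48.0)


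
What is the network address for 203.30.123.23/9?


IP:   11001011.00011110.01111011.00010111
Mask: 11111111.10000000.00000000.00000000
AND operation:
Net:  11001011.00000000.00000000.00000000
Network: 203.0.0.0/9


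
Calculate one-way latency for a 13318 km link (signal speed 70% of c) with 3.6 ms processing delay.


Speed = 0.7 * 3e5 km/s = 210000 km/s
Propagation delay = 13318 / 210000 = 0.0634 s = 63.419 ms
Processing delay = 3.6 ms
Total one-way latency = 67.019 ms


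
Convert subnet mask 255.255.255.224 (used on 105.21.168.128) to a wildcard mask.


Subnet mask: 255.255.255.224
Wildcard = 255.255.255.255 - subnet mask
255 - 255 = 0
255 - 255 = 0
255 - 255 = 0
255 - 224 = 31
Wildcard: 0.0.0.31


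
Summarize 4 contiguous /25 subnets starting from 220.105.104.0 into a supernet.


Original prefix: /25
Number of subnets: 4 = 2^2
New prefix = 25 - 2 = 23
Supernet: 220.105.104.0/23


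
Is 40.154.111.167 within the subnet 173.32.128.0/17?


Subnet network: 173.32.128.0
Test IP AND mask: 40.154.0.0
No, 40.154.111.167 is not in 173.32.128.0/17


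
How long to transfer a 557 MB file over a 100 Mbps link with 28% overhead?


Effective throughput = 100 * (1 - 28/100) = 72 Mbps
File size in Mb = 557 * 8 = 4456 Mb
Time = 4456 / 72
Time = 61.8889 seconds


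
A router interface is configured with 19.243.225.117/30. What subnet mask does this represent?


/30 means 30 network bits, 2 host bits
Binary: 11111111111111111111111111111100
Mask: 255.255.255.252


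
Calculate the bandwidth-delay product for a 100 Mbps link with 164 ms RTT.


BDP = bandwidth * RTT
= 100 Mbps * 164 ms
= 100 * 1e6 * 164 / 1000 bits
= 16400000 bits
= 2050000 bytes
= 2001.9531 KB
BDP = 16400000 bits (2050000 bytes)


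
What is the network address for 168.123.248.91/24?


IP:   10101000.01111011.11111000.01011011
Mask: 11111111.11111111.11111111.00000000
AND operation:
Net:  10101000.01111011.11111000.00000000
Network: 168.123.248.0/24


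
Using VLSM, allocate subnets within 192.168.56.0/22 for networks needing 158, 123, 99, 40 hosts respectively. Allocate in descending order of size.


158 hosts -> /24 (254 usable): 192.168.56.0/24
123 hosts -> /25 (126 usable): 192.168.57.0/25
99 hosts -> /25 (126 usable): 192.168.57.128/25
40 hosts -> /26 (62 usable): 192.168.58.0/26
Allocation: 192.168.56.0/24 (158 hosts, 254 usable); 192.168.57.0/25 (123 hosts, 126 usable); 192.168.57.128/25 (99 hosts, 126 usable); 192.168.58.0/26 (40 hosts, 62 usable)


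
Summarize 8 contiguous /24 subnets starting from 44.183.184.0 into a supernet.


Original prefix: /24
Number of subnets: 8 = 2^3
New prefix = 24 - 3 = 21
Supernet: 44.183.184.0/21


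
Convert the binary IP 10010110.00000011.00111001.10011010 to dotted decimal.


10010110 = 150
00000011 = 3
00111001 = 57
10011010 = 154
IP: 150.3.57.154


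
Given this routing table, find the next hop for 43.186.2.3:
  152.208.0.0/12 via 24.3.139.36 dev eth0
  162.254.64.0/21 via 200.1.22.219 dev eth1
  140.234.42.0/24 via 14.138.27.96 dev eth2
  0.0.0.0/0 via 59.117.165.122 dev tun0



Longest prefix match for 43.186.2.3:
  /12 152.208.0.0: no
  /21 162.254.64.0: no
  /24 140.234.42.0: no
  /0 0.0.0.0: MATCH
Selected: next-hop 59.117.165.122 via tun0 (matched /0)


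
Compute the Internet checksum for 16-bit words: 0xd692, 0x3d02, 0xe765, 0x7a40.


Sum all words (with carry folding):
+ 0xd692 = 0xd692
+ 0x3d02 = 0x1395
+ 0xe765 = 0xfafa
+ 0x7a40 = 0x753b
One's complement: ~0x753b
Checksum = 0x8ac4


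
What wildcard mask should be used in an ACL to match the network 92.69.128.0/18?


Subnet mask: 255.255.192.0
Wildcard = 255.255.255.255 - subnet mask
255 - 255 = 0
255 - 255 = 0
255 - 192 = 63
255 - 0 = 255
Wildcard: 0.0.63.255


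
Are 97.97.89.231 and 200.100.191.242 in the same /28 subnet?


Mask: 255.255.255.240
97.97.89.231 AND mask = 97.97.89.224
200.100.191.242 AND mask = 200.100.191.240
No, different subnets (97.97.89.224 vs 200.100.191.240)


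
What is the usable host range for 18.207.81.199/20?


Network: 18.207.80.0
Broadcast: 18.207.95.255
First usable = network + 1
Last usable = broadcast - 1
Range: 18.207.80.1 to 18.207.95.254


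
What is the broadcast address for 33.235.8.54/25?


Network: 33.235.8.0/25
Host bits = 7
Set all host bits to 1:
Broadcast: 33.235.8.127


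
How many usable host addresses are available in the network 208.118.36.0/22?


Host bits = 32 - 22 = 10
Total addresses = 2^10 = 1024
Usable = total - 2 (network and broadcast)
Usable hosts: 1022


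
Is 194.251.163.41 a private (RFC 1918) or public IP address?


RFC 1918 private ranges:
  10.0.0.0/8 (10.0.0.0 - 10.255.255.255)
  172.16.0.0/12 (172.16.0.0 - 172.31.255.255)
  192.168.0.0/16 (192.168.0.0 - 192.168.255.255)
Public (not in any RFC 1918 range)


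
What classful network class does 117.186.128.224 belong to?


First octet: 117
Binary: 01110101
0xxxxxxx -> Class A (1-126)
Class A, default mask 255.0.0.0 (/8)


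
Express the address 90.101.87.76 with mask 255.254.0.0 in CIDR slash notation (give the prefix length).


Binary: 11111111.11111110.00000000.00000000
Count leading 1s
Prefix: /15


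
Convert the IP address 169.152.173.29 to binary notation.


169 = 10101001
152 = 10011000
173 = 10101101
29 = 00011101
Binary: 10101001.10011000.10101101.00011101


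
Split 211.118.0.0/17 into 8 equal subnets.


New prefix = 17 + 3 = 20
Each subnet has 4096 addresses
  211.118.0.0/20
  211.118.16.0/20
  211.118.32.0/20
  211.118.48.0/20
  211.118.64.0/20
  211.118.80.0/20
  211.118.96.0/20
  211.118.112.0/20
Subnets: 211.118.0.0/20, 211.118.16.0/20, 211.118.32.0/20, 211.118.48.0/20, 211.118.64.0/20, 211.118.80.0/20, 211.118.96.0/20, 211.118.112.0/20


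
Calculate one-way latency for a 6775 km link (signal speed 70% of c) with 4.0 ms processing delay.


Speed = 0.7 * 3e5 km/s = 210000 km/s
Propagation delay = 6775 / 210000 = 0.0323 s = 32.2619 ms
Processing delay = 4.0 ms
Total one-way latency = 36.2619 ms


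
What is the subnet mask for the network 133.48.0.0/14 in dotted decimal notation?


/14 means 14 network bits, 18 host bits
Binary: 11111111111111000000000000000000
Mask: 255.252.0.0


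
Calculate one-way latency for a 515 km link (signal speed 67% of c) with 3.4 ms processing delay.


Speed = 0.67 * 3e5 km/s = 201000 km/s
Propagation delay = 515 / 201000 = 0.0026 s = 2.5622 ms
Processing delay = 3.4 ms
Total one-way latency = 5.9622 ms


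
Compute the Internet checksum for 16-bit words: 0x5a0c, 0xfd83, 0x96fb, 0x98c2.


Sum all words (with carry folding):
+ 0x5a0c = 0x5a0c
+ 0xfd83 = 0x5790
+ 0x96fb = 0xee8b
+ 0x98c2 = 0x874e
One's complement: ~0x874e
Checksum = 0x78b1


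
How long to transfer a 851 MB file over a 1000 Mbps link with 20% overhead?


Effective throughput = 1000 * (1 - 20/100) = 800 Mbps
File size in Mb = 851 * 8 = 6808 Mb
Time = 6808 / 800
Time = 8.51 seconds


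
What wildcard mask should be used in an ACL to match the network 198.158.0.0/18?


Subnet mask: 255.255.192.0
Wildcard = 255.255.255.255 - subnet mask
255 - 255 = 0
255 - 255 = 0
255 - 192 = 63
255 - 0 = 255
Wildcard: 0.0.63.255


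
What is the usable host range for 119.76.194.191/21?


Network: 119.76.192.0
Broadcast: 119.76.199.255
First usable = network + 1
Last usable = broadcast - 1
Range: 119.76.192.1 to 119.76.199.254


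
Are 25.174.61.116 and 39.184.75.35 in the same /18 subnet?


Mask: 255.255.192.0
25.174.61.116 AND mask = 25.174.0.0
39.184.75.35 AND mask = 39.184.64.0
No, different subnets (25.174.0.0 vs 39.184.64.0)


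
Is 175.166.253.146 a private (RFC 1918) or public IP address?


RFC 1918 private ranges:
  10.0.0.0/8 (10.0.0.0 - 10.255.255.255)
  172.16.0.0/12 (172.16.0.0 - 172.31.255.255)
  192.168.0.0/16 (192.168.0.0 - 192.168.255.255)
Public (not in any RFC 1918 range)


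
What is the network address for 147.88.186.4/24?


IP:   10010011.01011000.10111010.00000100
Mask: 11111111.11111111.11111111.00000000
AND operation:
Net:  10010011.01011000.10111010.00000000
Network: 147.88.186.0/24


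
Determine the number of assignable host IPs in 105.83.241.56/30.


Host bits = 32 - 30 = 2
Total addresses = 2^2 = 4
Usable = total - 2 (network and broadcast)
Usable hosts: 2


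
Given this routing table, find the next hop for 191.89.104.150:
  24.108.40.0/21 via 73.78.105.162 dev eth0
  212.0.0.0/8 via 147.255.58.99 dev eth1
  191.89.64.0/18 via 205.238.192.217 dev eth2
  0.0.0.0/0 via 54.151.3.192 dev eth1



Longest prefix match for 191.89.104.150:
  /21 24.108.40.0: no
  /8 212.0.0.0: no
  /18 191.89.64.0: MATCH
  /0 0.0.0.0: MATCH
Selected: next-hop 205.238.192.217 via eth2 (matched /18)


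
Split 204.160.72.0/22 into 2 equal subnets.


New prefix = 22 + 1 = 23
Each subnet has 512 addresses
  204.160.72.0/23
  204.160.74.0/23
Subnets: 204.160.72.0/23, 204.160.74.0/23


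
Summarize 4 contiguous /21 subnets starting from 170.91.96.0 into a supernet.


Original prefix: /21
Number of subnets: 4 = 2^2
New prefix = 21 - 2 = 19
Supernet: 170.91.96.0/19


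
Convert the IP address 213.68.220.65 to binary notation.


213 = 11010101
68 = 01000100
220 = 11011100
65 = 01000001
Binary: 11010101.01000100.11011100.01000001


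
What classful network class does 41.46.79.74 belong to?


First octet: 41
Binary: 00101001
0xxxxxxx -> Class A (1-126)
Class A, default mask 255.0.0.0 (/8)


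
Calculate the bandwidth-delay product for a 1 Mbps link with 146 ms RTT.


BDP = bandwidth * RTT
= 1 Mbps * 146 ms
= 1 * 1e6 * 146 / 1000 bits
= 146000 bits
= 18250 bytes
= 17.8223 KB
BDP = 146000 bits (18250 bytes)


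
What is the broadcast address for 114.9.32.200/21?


Network: 114.9.32.0/21
Host bits = 11
Set all host bits to 1:
Broadcast: 114.9.39.255


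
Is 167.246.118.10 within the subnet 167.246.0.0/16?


Subnet network: 167.246.0.0
Test IP AND mask: 167.246.0.0
Yes, 167.246.118.10 is in 167.246.0.0/16


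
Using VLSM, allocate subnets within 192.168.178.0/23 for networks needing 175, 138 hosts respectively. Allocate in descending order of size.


175 hosts -> /24 (254 usable): 192.168.178.0/24
138 hosts -> /24 (254 usable): 192.168.179.0/24
Allocation: 192.168.178.0/24 (175 hosts, 254 usable); 192.168.179.0/24 (138 hosts, 254 usable)


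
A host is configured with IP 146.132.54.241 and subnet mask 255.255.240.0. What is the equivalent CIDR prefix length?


Binary: 11111111.11111111.11110000.00000000
Count leading 1s
Prefix: /20


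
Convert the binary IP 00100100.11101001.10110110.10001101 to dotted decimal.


00100100 = 36
11101001 = 233
10110110 = 182
10001101 = 141
IP: 36.233.182.141


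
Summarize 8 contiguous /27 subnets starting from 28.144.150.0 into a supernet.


Original prefix: /27
Number of subnets: 8 = 2^3
New prefix = 27 - 3 = 24
Supernet: 28.144.150.0/24


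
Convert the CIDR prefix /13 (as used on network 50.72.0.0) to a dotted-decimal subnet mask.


/13 means 13 network bits, 19 host bits
Binary: 11111111111110000000000000000000
Mask: 255.248.0.0


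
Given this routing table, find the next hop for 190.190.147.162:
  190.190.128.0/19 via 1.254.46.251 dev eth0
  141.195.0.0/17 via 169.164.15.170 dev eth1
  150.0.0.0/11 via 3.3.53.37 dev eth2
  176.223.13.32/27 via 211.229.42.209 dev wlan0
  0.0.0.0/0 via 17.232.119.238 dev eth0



Longest prefix match for 190.190.147.162:
  /19 190.190.128.0: MATCH
  /17 141.195.0.0: no
  /11 150.0.0.0: no
  /27 176.223.13.32: no
  /0 0.0.0.0: MATCH
Selected: next-hop 1.254.46.251 via eth0 (matched /19)


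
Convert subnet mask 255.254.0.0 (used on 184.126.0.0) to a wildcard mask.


Subnet mask: 255.254.0.0
Wildcard = 255.255.255.255 - subnet mask
255 - 255 = 0
255 - 254 = 1
255 - 0 = 255
255 - 0 = 255
Wildcard: 0.1.255.255


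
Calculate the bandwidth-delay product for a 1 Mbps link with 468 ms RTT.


BDP = bandwidth * RTT
= 1 Mbps * 468 ms
= 1 * 1e6 * 468 / 1000 bits
= 468000 bits
= 58500 bytes
= 57.1289 KB
BDP = 468000 bits (58500 bytes)


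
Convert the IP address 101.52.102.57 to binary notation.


101 = 01100101
52 = 00110100
102 = 01100110
57 = 00111001
Binary: 01100101.00110100.01100110.00111001


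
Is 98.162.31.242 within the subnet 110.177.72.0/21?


Subnet network: 110.177.72.0
Test IP AND mask: 98.162.24.0
No, 98.162.31.242 is not in 110.177.72.0/21


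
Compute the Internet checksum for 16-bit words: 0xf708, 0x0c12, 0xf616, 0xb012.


Sum all words (with carry folding):
+ 0xf708 = 0xf708
+ 0x0c12 = 0x031b
+ 0xf616 = 0xf931
+ 0xb012 = 0xa944
One's complement: ~0xa944
Checksum = 0x56bb


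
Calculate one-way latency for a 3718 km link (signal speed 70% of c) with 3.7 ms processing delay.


Speed = 0.7 * 3e5 km/s = 210000 km/s
Propagation delay = 3718 / 210000 = 0.0177 s = 17.7048 ms
Processing delay = 3.7 ms
Total one-way latency = 21.4048 ms


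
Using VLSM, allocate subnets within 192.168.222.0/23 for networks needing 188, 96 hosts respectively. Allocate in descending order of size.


188 hosts -> /24 (254 usable): 192.168.222.0/24
96 hosts -> /25 (126 usable): 192.168.223.0/25
Allocation: 192.168.222.0/24 (188 hosts, 254 usable); 192.168.223.0/25 (96 hosts, 126 usable)


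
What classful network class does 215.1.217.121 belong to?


First octet: 215
Binary: 11010111
110xxxxx -> Class C (192-223)
Class C, default mask 255.255.255.0 (/24)


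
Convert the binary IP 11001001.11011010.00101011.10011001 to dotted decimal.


11001001 = 201
11011010 = 218
00101011 = 43
10011001 = 153
IP: 201.218.43.153


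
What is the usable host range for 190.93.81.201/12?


Network: 190.80.0.0
Broadcast: 190.95.255.255
First usable = network + 1
Last usable = broadcast - 1
Range: 190.80.0.1 to 190.95.255.254


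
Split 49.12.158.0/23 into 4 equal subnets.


New prefix = 23 + 2 = 25
Each subnet has 128 addresses
  49.12.158.0/25
  49.12.158.128/25
  49.12.159.0/25
  49.12.159.128/25
Subnets: 49.12.158.0/25, 49.12.158.128/25, 49.12.159.0/25, 49.12.159.128/25


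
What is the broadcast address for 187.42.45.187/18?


Network: 187.42.0.0/18
Host bits = 14
Set all host bits to 1:
Broadcast: 187.42.63.255


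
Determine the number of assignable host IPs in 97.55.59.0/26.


Host bits = 32 - 26 = 6
Total addresses = 2^6 = 64
Usable = total - 2 (network and broadcast)
Usable hosts: 62


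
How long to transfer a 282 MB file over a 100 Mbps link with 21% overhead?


Effective throughput = 100 * (1 - 21/100) = 79 Mbps
File size in Mb = 282 * 8 = 2256 Mb
Time = 2256 / 79
Time = 28.557 seconds


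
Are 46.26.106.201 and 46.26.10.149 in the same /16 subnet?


Mask: 255.255.0.0
46.26.106.201 AND mask = 46.26.0.0
46.26.10.149 AND mask = 46.26.0.0
Yes, same subnet (46.26.0.0)


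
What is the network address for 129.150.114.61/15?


IP:   10000001.10010110.01110010.00111101
Mask: 11111111.11111110.00000000.00000000
AND operation:
Net:  10000001.10010110.00000000.00000000
Network: 129.150.0.0/15


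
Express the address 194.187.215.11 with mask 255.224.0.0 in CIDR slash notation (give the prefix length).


Binary: 11111111.11100000.00000000.00000000
Count leading 1s
Prefix: /11


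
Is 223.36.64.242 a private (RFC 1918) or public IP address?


RFC 1918 private ranges:
  10.0.0.0/8 (10.0.0.0 - 10.255.255.255)
  172.16.0.0/12 (172.16.0.0 - 172.31.255.255)
  192.168.0.0/16 (192.168.0.0 - 192.168.255.255)
Public (not in any RFC 1918 range)


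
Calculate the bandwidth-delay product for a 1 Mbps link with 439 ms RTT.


BDP = bandwidth * RTT
= 1 Mbps * 439 ms
= 1 * 1e6 * 439 / 1000 bits
= 439000 bits
= 54875 bytes
= 53.5889 KB
BDP = 439000 bits (54875 bytes)


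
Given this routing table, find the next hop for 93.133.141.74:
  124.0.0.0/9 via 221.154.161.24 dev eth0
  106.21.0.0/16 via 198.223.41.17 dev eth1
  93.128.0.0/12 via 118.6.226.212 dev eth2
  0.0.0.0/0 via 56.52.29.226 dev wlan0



Longest prefix match for 93.133.141.74:
  /9 124.0.0.0: no
  /16 106.21.0.0: no
  /12 93.128.0.0: MATCH
  /0 0.0.0.0: MATCH
Selected: next-hop 118.6.226.212 via eth2 (matched /12)


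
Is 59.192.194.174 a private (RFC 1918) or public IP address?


RFC 1918 private ranges:
  10.0.0.0/8 (10.0.0.0 - 10.255.255.255)
  172.16.0.0/12 (172.16.0.0 - 172.31.255.255)
  192.168.0.0/16 (192.168.0.0 - 192.168.255.255)
Public (not in any RFC 1918 range)
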